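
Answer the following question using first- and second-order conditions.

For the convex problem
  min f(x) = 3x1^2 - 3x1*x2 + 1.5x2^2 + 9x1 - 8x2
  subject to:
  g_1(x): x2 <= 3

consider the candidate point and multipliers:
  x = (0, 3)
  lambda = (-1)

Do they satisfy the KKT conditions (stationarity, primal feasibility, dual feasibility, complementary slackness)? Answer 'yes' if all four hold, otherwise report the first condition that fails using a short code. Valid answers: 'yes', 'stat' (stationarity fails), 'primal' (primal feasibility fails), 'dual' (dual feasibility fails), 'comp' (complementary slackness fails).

Gradient of f: grad f(x) = Q x + c = (0, 1)
Constraint values g_i(x) = a_i^T x - b_i:
  g_1((0, 3)) = 0
Stationarity residual: grad f(x) + sum_i lambda_i a_i = (0, 0)
  -> stationarity OK
Primal feasibility (all g_i <= 0): OK
Dual feasibility (all lambda_i >= 0): FAILS
Complementary slackness (lambda_i * g_i(x) = 0 for all i): OK

Verdict: the first failing condition is dual_feasibility -> dual.

dual


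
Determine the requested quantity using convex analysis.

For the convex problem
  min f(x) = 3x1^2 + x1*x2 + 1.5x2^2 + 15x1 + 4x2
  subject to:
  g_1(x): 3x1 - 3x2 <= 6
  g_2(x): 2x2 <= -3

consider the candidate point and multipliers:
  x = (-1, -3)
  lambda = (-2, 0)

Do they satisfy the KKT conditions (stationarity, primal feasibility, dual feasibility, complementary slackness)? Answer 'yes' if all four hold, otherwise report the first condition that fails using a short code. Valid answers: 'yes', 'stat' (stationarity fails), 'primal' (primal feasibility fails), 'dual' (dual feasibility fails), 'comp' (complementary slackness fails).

Gradient of f: grad f(x) = Q x + c = (6, -6)
Constraint values g_i(x) = a_i^T x - b_i:
  g_1((-1, -3)) = 0
  g_2((-1, -3)) = -3
Stationarity residual: grad f(x) + sum_i lambda_i a_i = (0, 0)
  -> stationarity OK
Primal feasibility (all g_i <= 0): OK
Dual feasibility (all lambda_i >= 0): FAILS
Complementary slackness (lambda_i * g_i(x) = 0 for all i): OK

Verdict: the first failing condition is dual_feasibility -> dual.

dual


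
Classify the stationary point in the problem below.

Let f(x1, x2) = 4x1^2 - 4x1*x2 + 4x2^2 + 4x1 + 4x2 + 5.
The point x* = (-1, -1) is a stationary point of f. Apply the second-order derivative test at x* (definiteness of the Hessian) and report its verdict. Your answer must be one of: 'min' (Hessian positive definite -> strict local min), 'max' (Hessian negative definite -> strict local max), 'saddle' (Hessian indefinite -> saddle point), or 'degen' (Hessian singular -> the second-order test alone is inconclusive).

Compute the Hessian H = grad^2 f:
  H = [[8, -4], [-4, 8]]
Verify stationarity: grad f(x*) = H x* + g = (0, 0).
Eigenvalues of H: 4, 12.
Both eigenvalues > 0, so H is positive definite -> x* is a strict local min.

min


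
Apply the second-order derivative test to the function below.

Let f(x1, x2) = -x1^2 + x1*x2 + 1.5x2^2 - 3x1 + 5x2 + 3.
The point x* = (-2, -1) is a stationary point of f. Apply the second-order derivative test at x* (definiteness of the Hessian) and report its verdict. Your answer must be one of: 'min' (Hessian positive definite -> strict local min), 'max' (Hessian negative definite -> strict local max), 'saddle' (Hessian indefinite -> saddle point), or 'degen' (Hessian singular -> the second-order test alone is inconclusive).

Compute the Hessian H = grad^2 f:
  H = [[-2, 1], [1, 3]]
Verify stationarity: grad f(x*) = H x* + g = (0, 0).
Eigenvalues of H: -2.1926, 3.1926.
Eigenvalues have mixed signs, so H is indefinite -> x* is a saddle point.

saddle


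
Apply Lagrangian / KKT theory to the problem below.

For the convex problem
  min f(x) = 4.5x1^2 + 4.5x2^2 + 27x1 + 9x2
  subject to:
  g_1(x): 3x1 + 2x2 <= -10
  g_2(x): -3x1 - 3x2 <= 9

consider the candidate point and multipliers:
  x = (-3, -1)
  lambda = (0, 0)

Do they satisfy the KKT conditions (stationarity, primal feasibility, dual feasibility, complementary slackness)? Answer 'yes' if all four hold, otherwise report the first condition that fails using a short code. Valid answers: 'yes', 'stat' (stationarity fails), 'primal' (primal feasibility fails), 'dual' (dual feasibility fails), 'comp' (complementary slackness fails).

Gradient of f: grad f(x) = Q x + c = (0, 0)
Constraint values g_i(x) = a_i^T x - b_i:
  g_1((-3, -1)) = -1
  g_2((-3, -1)) = 3
Stationarity residual: grad f(x) + sum_i lambda_i a_i = (0, 0)
  -> stationarity OK
Primal feasibility (all g_i <= 0): FAILS
Dual feasibility (all lambda_i >= 0): OK
Complementary slackness (lambda_i * g_i(x) = 0 for all i): OK

Verdict: the first failing condition is primal_feasibility -> primal.

primal


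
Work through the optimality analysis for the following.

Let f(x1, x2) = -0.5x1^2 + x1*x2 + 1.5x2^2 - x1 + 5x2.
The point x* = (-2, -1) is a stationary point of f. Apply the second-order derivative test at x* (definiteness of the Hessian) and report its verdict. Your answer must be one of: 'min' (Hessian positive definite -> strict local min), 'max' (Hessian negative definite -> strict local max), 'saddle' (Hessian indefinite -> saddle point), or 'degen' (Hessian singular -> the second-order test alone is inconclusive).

Compute the Hessian H = grad^2 f:
  H = [[-1, 1], [1, 3]]
Verify stationarity: grad f(x*) = H x* + g = (0, 0).
Eigenvalues of H: -1.2361, 3.2361.
Eigenvalues have mixed signs, so H is indefinite -> x* is a saddle point.

saddle


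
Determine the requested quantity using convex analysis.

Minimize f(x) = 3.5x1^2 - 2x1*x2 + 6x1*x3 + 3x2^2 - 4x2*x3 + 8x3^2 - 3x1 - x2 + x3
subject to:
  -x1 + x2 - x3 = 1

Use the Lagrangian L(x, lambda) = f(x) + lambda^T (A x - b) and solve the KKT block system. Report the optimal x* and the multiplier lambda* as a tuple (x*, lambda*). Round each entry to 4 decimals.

Form the Lagrangian:
  L(x, lambda) = (1/2) x^T Q x + c^T x + lambda^T (A x - b)
Stationarity (grad_x L = 0): Q x + c + A^T lambda = 0.
Primal feasibility: A x = b.

This gives the KKT block system:
  [ Q   A^T ] [ x     ]   [-c ]
  [ A    0  ] [ lambda ] = [ b ]

Solving the linear system:
  x*      = (0.1333, 0.9333, -0.2)
  lambda* = (-5.1333)
  f(x*)   = 1.8

x* = (0.1333, 0.9333, -0.2), lambda* = (-5.1333)


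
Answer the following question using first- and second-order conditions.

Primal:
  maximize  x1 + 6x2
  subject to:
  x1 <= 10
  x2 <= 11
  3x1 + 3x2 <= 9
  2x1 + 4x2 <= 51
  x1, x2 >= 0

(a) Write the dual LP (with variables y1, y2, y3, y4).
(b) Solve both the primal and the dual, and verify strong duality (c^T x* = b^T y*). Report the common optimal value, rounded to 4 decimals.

The standard primal-dual pair for 'max c^T x s.t. A x <= b, x >= 0' is:
  Dual:  min b^T y  s.t.  A^T y >= c,  y >= 0.

So the dual LP is:
  minimize  10y1 + 11y2 + 9y3 + 51y4
  subject to:
    y1 + 3y3 + 2y4 >= 1
    y2 + 3y3 + 4y4 >= 6
    y1, y2, y3, y4 >= 0

Solving the primal: x* = (0, 3).
  primal value c^T x* = 18.
Solving the dual: y* = (0, 0, 2, 0).
  dual value b^T y* = 18.
Strong duality: c^T x* = b^T y*. Confirmed.

18


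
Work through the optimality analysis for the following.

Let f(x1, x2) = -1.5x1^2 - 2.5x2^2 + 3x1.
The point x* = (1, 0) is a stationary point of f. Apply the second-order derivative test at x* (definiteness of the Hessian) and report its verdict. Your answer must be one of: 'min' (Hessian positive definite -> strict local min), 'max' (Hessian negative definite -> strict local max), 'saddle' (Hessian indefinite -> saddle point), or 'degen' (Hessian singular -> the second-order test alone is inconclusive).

Compute the Hessian H = grad^2 f:
  H = [[-3, 0], [0, -5]]
Verify stationarity: grad f(x*) = H x* + g = (0, 0).
Eigenvalues of H: -5, -3.
Both eigenvalues < 0, so H is negative definite -> x* is a strict local max.

max


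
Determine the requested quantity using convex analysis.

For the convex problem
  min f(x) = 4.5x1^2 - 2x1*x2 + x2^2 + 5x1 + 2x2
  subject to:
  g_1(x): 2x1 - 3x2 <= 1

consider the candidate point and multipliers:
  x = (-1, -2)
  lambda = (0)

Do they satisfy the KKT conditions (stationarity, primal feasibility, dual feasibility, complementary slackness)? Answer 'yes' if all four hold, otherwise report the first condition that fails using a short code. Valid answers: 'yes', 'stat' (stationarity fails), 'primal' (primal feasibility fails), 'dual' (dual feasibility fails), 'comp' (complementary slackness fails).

Gradient of f: grad f(x) = Q x + c = (0, 0)
Constraint values g_i(x) = a_i^T x - b_i:
  g_1((-1, -2)) = 3
Stationarity residual: grad f(x) + sum_i lambda_i a_i = (0, 0)
  -> stationarity OK
Primal feasibility (all g_i <= 0): FAILS
Dual feasibility (all lambda_i >= 0): OK
Complementary slackness (lambda_i * g_i(x) = 0 for all i): OK

Verdict: the first failing condition is primal_feasibility -> primal.

primal


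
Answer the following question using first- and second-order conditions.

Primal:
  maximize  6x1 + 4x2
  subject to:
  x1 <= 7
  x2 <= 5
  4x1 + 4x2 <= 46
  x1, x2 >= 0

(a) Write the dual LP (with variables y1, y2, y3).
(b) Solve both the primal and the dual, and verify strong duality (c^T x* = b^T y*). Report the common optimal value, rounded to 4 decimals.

The standard primal-dual pair for 'max c^T x s.t. A x <= b, x >= 0' is:
  Dual:  min b^T y  s.t.  A^T y >= c,  y >= 0.

So the dual LP is:
  minimize  7y1 + 5y2 + 46y3
  subject to:
    y1 + 4y3 >= 6
    y2 + 4y3 >= 4
    y1, y2, y3 >= 0

Solving the primal: x* = (7, 4.5).
  primal value c^T x* = 60.
Solving the dual: y* = (2, 0, 1).
  dual value b^T y* = 60.
Strong duality: c^T x* = b^T y*. Confirmed.

60


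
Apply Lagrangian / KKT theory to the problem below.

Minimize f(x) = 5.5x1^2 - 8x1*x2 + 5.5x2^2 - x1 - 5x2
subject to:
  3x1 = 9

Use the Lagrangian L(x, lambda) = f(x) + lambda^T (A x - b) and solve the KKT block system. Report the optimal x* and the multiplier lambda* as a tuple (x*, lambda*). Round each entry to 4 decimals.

Form the Lagrangian:
  L(x, lambda) = (1/2) x^T Q x + c^T x + lambda^T (A x - b)
Stationarity (grad_x L = 0): Q x + c + A^T lambda = 0.
Primal feasibility: A x = b.

This gives the KKT block system:
  [ Q   A^T ] [ x     ]   [-c ]
  [ A    0  ] [ lambda ] = [ b ]

Solving the linear system:
  x*      = (3, 2.6364)
  lambda* = (-3.6364)
  f(x*)   = 8.2727

x* = (3, 2.6364), lambda* = (-3.6364)


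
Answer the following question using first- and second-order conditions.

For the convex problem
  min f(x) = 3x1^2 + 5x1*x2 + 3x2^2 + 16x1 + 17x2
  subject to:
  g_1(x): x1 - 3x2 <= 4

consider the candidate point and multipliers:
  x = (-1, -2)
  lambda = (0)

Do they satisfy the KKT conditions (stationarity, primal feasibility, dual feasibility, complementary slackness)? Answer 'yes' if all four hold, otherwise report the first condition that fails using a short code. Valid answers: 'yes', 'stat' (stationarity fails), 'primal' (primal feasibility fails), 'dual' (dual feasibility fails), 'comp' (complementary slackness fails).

Gradient of f: grad f(x) = Q x + c = (0, 0)
Constraint values g_i(x) = a_i^T x - b_i:
  g_1((-1, -2)) = 1
Stationarity residual: grad f(x) + sum_i lambda_i a_i = (0, 0)
  -> stationarity OK
Primal feasibility (all g_i <= 0): FAILS
Dual feasibility (all lambda_i >= 0): OK
Complementary slackness (lambda_i * g_i(x) = 0 for all i): OK

Verdict: the first failing condition is primal_feasibility -> primal.

primal


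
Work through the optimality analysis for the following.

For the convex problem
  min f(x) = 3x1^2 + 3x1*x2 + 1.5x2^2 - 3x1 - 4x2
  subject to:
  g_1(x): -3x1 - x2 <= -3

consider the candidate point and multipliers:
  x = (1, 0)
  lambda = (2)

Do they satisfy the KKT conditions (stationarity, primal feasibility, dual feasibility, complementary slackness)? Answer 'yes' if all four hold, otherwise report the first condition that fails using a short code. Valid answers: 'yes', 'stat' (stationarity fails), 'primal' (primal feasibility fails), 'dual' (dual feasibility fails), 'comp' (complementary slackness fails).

Gradient of f: grad f(x) = Q x + c = (3, -1)
Constraint values g_i(x) = a_i^T x - b_i:
  g_1((1, 0)) = 0
Stationarity residual: grad f(x) + sum_i lambda_i a_i = (-3, -3)
  -> stationarity FAILS
Primal feasibility (all g_i <= 0): OK
Dual feasibility (all lambda_i >= 0): OK
Complementary slackness (lambda_i * g_i(x) = 0 for all i): OK

Verdict: the first failing condition is stationarity -> stat.

stat


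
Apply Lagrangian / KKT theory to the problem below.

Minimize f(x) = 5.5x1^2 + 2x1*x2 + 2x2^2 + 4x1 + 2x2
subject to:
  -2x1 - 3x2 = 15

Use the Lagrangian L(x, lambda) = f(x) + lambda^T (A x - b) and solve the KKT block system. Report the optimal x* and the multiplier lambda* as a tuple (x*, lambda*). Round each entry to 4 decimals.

Form the Lagrangian:
  L(x, lambda) = (1/2) x^T Q x + c^T x + lambda^T (A x - b)
Stationarity (grad_x L = 0): Q x + c + A^T lambda = 0.
Primal feasibility: A x = b.

This gives the KKT block system:
  [ Q   A^T ] [ x     ]   [-c ]
  [ A    0  ] [ lambda ] = [ b ]

Solving the linear system:
  x*      = (-0.5934, -4.6044)
  lambda* = (-5.8681)
  f(x*)   = 38.2198

x* = (-0.5934, -4.6044), lambda* = (-5.8681)


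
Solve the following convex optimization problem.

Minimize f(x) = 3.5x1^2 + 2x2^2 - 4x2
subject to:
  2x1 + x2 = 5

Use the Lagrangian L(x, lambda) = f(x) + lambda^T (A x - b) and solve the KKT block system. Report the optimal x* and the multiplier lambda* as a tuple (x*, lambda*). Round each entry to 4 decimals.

Form the Lagrangian:
  L(x, lambda) = (1/2) x^T Q x + c^T x + lambda^T (A x - b)
Stationarity (grad_x L = 0): Q x + c + A^T lambda = 0.
Primal feasibility: A x = b.

This gives the KKT block system:
  [ Q   A^T ] [ x     ]   [-c ]
  [ A    0  ] [ lambda ] = [ b ]

Solving the linear system:
  x*      = (1.3913, 2.2174)
  lambda* = (-4.8696)
  f(x*)   = 7.7391

x* = (1.3913, 2.2174), lambda* = (-4.8696)


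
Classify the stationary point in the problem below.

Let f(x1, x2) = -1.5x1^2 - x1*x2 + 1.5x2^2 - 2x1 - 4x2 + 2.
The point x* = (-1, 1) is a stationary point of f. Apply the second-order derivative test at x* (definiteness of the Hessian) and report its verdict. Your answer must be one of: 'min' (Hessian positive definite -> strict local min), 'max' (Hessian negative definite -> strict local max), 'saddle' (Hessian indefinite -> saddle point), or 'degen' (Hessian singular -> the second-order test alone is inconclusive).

Compute the Hessian H = grad^2 f:
  H = [[-3, -1], [-1, 3]]
Verify stationarity: grad f(x*) = H x* + g = (0, 0).
Eigenvalues of H: -3.1623, 3.1623.
Eigenvalues have mixed signs, so H is indefinite -> x* is a saddle point.

saddle


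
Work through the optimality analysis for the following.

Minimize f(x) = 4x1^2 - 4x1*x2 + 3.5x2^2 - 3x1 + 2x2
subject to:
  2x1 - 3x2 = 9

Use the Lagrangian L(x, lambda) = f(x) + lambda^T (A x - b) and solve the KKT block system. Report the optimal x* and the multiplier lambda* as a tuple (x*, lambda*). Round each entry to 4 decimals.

Form the Lagrangian:
  L(x, lambda) = (1/2) x^T Q x + c^T x + lambda^T (A x - b)
Stationarity (grad_x L = 0): Q x + c + A^T lambda = 0.
Primal feasibility: A x = b.

This gives the KKT block system:
  [ Q   A^T ] [ x     ]   [-c ]
  [ A    0  ] [ lambda ] = [ b ]

Solving the linear system:
  x*      = (0.6346, -2.5769)
  lambda* = (-6.1923)
  f(x*)   = 24.3365

x* = (0.6346, -2.5769), lambda* = (-6.1923)


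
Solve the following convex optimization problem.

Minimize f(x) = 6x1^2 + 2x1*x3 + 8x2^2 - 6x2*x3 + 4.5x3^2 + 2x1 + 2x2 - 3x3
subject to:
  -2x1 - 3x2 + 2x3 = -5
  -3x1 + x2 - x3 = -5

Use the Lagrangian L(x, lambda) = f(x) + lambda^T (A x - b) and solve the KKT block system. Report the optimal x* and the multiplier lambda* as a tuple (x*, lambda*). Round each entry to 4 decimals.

Form the Lagrangian:
  L(x, lambda) = (1/2) x^T Q x + c^T x + lambda^T (A x - b)
Stationarity (grad_x L = 0): Q x + c + A^T lambda = 0.
Primal feasibility: A x = b.

This gives the KKT block system:
  [ Q   A^T ] [ x     ]   [-c ]
  [ A    0  ] [ lambda ] = [ b ]

Solving the linear system:
  x*      = (1.8449, 0.241, -0.2937)
  lambda* = (4.2185, 5.038)
  f(x*)   = 25.6678

x* = (1.8449, 0.241, -0.2937), lambda* = (4.2185, 5.038)


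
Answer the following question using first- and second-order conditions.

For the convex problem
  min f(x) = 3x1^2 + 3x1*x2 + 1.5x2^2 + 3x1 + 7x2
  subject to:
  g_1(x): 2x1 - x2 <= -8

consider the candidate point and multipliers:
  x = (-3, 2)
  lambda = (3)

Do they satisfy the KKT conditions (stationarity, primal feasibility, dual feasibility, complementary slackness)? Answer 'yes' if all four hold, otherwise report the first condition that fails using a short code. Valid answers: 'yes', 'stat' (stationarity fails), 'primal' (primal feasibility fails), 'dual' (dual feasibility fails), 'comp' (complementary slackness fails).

Gradient of f: grad f(x) = Q x + c = (-9, 4)
Constraint values g_i(x) = a_i^T x - b_i:
  g_1((-3, 2)) = 0
Stationarity residual: grad f(x) + sum_i lambda_i a_i = (-3, 1)
  -> stationarity FAILS
Primal feasibility (all g_i <= 0): OK
Dual feasibility (all lambda_i >= 0): OK
Complementary slackness (lambda_i * g_i(x) = 0 for all i): OK

Verdict: the first failing condition is stationarity -> stat.

stat


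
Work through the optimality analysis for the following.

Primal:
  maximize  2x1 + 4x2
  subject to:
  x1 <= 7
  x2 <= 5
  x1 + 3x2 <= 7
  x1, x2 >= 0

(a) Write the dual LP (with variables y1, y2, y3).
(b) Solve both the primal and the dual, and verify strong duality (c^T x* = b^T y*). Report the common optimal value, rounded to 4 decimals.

The standard primal-dual pair for 'max c^T x s.t. A x <= b, x >= 0' is:
  Dual:  min b^T y  s.t.  A^T y >= c,  y >= 0.

So the dual LP is:
  minimize  7y1 + 5y2 + 7y3
  subject to:
    y1 + y3 >= 2
    y2 + 3y3 >= 4
    y1, y2, y3 >= 0

Solving the primal: x* = (7, 0).
  primal value c^T x* = 14.
Solving the dual: y* = (0.6667, 0, 1.3333).
  dual value b^T y* = 14.
Strong duality: c^T x* = b^T y*. Confirmed.

14


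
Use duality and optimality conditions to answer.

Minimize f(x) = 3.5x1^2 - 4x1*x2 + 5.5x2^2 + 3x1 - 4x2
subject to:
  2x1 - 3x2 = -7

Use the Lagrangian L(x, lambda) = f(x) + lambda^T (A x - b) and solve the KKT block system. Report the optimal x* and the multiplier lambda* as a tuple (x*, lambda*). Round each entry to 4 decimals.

Form the Lagrangian:
  L(x, lambda) = (1/2) x^T Q x + c^T x + lambda^T (A x - b)
Stationarity (grad_x L = 0): Q x + c + A^T lambda = 0.
Primal feasibility: A x = b.

This gives the KKT block system:
  [ Q   A^T ] [ x     ]   [-c ]
  [ A    0  ] [ lambda ] = [ b ]

Solving the linear system:
  x*      = (-1.2373, 1.5085)
  lambda* = (5.8475)
  f(x*)   = 15.5932

x* = (-1.2373, 1.5085), lambda* = (5.8475)


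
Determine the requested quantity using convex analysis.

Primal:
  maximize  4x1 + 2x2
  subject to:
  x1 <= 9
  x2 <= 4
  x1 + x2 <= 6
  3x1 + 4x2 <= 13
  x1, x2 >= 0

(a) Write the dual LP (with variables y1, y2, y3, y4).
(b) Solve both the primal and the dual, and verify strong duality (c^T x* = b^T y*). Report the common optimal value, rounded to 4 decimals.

The standard primal-dual pair for 'max c^T x s.t. A x <= b, x >= 0' is:
  Dual:  min b^T y  s.t.  A^T y >= c,  y >= 0.

So the dual LP is:
  minimize  9y1 + 4y2 + 6y3 + 13y4
  subject to:
    y1 + y3 + 3y4 >= 4
    y2 + y3 + 4y4 >= 2
    y1, y2, y3, y4 >= 0

Solving the primal: x* = (4.3333, 0).
  primal value c^T x* = 17.3333.
Solving the dual: y* = (0, 0, 0, 1.3333).
  dual value b^T y* = 17.3333.
Strong duality: c^T x* = b^T y*. Confirmed.

17.3333


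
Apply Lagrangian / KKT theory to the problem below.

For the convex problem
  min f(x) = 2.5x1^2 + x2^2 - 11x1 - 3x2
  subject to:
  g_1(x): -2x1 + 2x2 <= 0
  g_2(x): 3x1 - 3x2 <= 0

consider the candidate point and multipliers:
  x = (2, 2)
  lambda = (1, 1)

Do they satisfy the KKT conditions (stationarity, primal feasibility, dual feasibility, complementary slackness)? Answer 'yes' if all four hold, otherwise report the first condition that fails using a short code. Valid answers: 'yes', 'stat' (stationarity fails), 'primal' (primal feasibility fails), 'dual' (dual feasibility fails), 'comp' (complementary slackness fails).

Gradient of f: grad f(x) = Q x + c = (-1, 1)
Constraint values g_i(x) = a_i^T x - b_i:
  g_1((2, 2)) = 0
  g_2((2, 2)) = 0
Stationarity residual: grad f(x) + sum_i lambda_i a_i = (0, 0)
  -> stationarity OK
Primal feasibility (all g_i <= 0): OK
Dual feasibility (all lambda_i >= 0): OK
Complementary slackness (lambda_i * g_i(x) = 0 for all i): OK

Verdict: yes, KKT holds.

yes


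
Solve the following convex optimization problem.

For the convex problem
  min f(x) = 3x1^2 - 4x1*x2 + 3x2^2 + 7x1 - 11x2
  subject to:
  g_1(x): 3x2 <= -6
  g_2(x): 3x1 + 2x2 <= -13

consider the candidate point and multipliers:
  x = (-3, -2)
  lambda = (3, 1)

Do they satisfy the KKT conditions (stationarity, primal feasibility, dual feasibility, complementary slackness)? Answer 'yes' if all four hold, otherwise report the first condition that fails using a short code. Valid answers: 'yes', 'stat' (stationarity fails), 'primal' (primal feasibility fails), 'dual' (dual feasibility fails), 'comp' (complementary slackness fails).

Gradient of f: grad f(x) = Q x + c = (-3, -11)
Constraint values g_i(x) = a_i^T x - b_i:
  g_1((-3, -2)) = 0
  g_2((-3, -2)) = 0
Stationarity residual: grad f(x) + sum_i lambda_i a_i = (0, 0)
  -> stationarity OK
Primal feasibility (all g_i <= 0): OK
Dual feasibility (all lambda_i >= 0): OK
Complementary slackness (lambda_i * g_i(x) = 0 for all i): OK

Verdict: yes, KKT holds.

yes


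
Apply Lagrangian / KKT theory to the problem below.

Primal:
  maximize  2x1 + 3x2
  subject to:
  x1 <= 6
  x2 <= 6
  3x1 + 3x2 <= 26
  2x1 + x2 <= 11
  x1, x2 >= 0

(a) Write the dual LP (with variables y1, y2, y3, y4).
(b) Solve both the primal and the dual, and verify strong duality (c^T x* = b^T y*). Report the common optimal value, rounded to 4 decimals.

The standard primal-dual pair for 'max c^T x s.t. A x <= b, x >= 0' is:
  Dual:  min b^T y  s.t.  A^T y >= c,  y >= 0.

So the dual LP is:
  minimize  6y1 + 6y2 + 26y3 + 11y4
  subject to:
    y1 + 3y3 + 2y4 >= 2
    y2 + 3y3 + y4 >= 3
    y1, y2, y3, y4 >= 0

Solving the primal: x* = (2.5, 6).
  primal value c^T x* = 23.
Solving the dual: y* = (0, 2, 0, 1).
  dual value b^T y* = 23.
Strong duality: c^T x* = b^T y*. Confirmed.

23


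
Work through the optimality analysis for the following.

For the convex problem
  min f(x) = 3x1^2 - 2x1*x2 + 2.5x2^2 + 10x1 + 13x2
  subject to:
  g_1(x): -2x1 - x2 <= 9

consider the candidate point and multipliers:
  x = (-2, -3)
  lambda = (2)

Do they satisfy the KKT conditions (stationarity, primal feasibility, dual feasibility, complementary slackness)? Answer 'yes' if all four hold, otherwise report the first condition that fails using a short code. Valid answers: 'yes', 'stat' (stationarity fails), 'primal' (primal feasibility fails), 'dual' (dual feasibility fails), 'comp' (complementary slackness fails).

Gradient of f: grad f(x) = Q x + c = (4, 2)
Constraint values g_i(x) = a_i^T x - b_i:
  g_1((-2, -3)) = -2
Stationarity residual: grad f(x) + sum_i lambda_i a_i = (0, 0)
  -> stationarity OK
Primal feasibility (all g_i <= 0): OK
Dual feasibility (all lambda_i >= 0): OK
Complementary slackness (lambda_i * g_i(x) = 0 for all i): FAILS

Verdict: the first failing condition is complementary_slackness -> comp.

comp


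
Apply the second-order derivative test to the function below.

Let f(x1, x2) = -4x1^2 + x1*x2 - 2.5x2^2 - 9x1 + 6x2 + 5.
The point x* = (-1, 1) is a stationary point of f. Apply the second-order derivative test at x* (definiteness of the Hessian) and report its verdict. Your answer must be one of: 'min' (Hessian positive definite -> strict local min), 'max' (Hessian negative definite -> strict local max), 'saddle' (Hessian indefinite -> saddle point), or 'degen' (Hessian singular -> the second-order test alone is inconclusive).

Compute the Hessian H = grad^2 f:
  H = [[-8, 1], [1, -5]]
Verify stationarity: grad f(x*) = H x* + g = (0, 0).
Eigenvalues of H: -8.3028, -4.6972.
Both eigenvalues < 0, so H is negative definite -> x* is a strict local max.

max


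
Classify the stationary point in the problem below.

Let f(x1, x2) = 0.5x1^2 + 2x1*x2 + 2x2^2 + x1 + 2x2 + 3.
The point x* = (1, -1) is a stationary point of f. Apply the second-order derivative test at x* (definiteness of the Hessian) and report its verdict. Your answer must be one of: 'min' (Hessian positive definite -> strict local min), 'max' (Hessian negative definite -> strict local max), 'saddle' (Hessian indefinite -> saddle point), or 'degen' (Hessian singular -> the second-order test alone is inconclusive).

Compute the Hessian H = grad^2 f:
  H = [[1, 2], [2, 4]]
Verify stationarity: grad f(x*) = H x* + g = (0, 0).
Eigenvalues of H: 0, 5.
H has a zero eigenvalue (singular; positive semidefinite but not definite), so H is neither positive definite, negative definite, nor indefinite. The second-order test alone is inconclusive -> degen.
(Indeed, f is constant along the null direction of H through x*, so x* is not a strict local extremum.)

degen


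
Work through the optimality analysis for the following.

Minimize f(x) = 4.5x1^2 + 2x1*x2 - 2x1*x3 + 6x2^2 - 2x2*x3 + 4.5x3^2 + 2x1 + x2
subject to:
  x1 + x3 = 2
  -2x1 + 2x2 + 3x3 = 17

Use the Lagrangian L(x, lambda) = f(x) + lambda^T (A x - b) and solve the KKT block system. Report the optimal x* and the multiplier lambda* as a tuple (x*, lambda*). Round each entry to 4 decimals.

Form the Lagrangian:
  L(x, lambda) = (1/2) x^T Q x + c^T x + lambda^T (A x - b)
Stationarity (grad_x L = 0): Q x + c + A^T lambda = 0.
Primal feasibility: A x = b.

This gives the KKT block system:
  [ Q   A^T ] [ x     ]   [-c ]
  [ A    0  ] [ lambda ] = [ b ]

Solving the linear system:
  x*      = (-1.3632, 2.0919, 3.3632)
  lambda* = (-3.8376, -8.3248)
  f(x*)   = 74.281

x* = (-1.3632, 2.0919, 3.3632), lambda* = (-3.8376, -8.3248)


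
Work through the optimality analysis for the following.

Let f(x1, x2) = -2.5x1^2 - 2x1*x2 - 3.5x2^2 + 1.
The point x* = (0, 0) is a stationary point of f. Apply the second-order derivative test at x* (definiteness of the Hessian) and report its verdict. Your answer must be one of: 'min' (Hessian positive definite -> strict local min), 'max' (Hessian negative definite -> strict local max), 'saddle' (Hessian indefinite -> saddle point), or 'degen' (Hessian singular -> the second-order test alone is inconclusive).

Compute the Hessian H = grad^2 f:
  H = [[-5, -2], [-2, -7]]
Verify stationarity: grad f(x*) = H x* + g = (0, 0).
Eigenvalues of H: -8.2361, -3.7639.
Both eigenvalues < 0, so H is negative definite -> x* is a strict local max.

max


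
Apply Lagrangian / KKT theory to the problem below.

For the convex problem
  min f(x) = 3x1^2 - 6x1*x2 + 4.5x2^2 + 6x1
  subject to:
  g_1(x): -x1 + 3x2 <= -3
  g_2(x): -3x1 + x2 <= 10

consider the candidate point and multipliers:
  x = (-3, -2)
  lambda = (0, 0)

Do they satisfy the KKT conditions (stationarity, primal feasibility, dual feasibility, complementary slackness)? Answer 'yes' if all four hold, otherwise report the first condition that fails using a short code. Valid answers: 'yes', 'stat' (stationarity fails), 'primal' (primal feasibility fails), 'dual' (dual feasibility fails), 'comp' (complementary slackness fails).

Gradient of f: grad f(x) = Q x + c = (0, 0)
Constraint values g_i(x) = a_i^T x - b_i:
  g_1((-3, -2)) = 0
  g_2((-3, -2)) = -3
Stationarity residual: grad f(x) + sum_i lambda_i a_i = (0, 0)
  -> stationarity OK
Primal feasibility (all g_i <= 0): OK
Dual feasibility (all lambda_i >= 0): OK
Complementary slackness (lambda_i * g_i(x) = 0 for all i): OK

Verdict: yes, KKT holds.

yes


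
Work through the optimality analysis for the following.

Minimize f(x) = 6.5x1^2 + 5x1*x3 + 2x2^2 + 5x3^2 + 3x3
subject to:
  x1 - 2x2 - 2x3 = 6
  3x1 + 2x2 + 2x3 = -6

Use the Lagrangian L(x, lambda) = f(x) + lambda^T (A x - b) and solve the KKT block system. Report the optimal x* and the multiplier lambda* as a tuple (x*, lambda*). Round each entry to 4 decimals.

Form the Lagrangian:
  L(x, lambda) = (1/2) x^T Q x + c^T x + lambda^T (A x - b)
Stationarity (grad_x L = 0): Q x + c + A^T lambda = 0.
Primal feasibility: A x = b.

This gives the KKT block system:
  [ Q   A^T ] [ x     ]   [-c ]
  [ A    0  ] [ lambda ] = [ b ]

Solving the linear system:
  x*      = (0, -1.9286, -1.0714)
  lambda* = (-1.5536, 2.3036)
  f(x*)   = 9.9643

x* = (0, -1.9286, -1.0714), lambda* = (-1.5536, 2.3036)


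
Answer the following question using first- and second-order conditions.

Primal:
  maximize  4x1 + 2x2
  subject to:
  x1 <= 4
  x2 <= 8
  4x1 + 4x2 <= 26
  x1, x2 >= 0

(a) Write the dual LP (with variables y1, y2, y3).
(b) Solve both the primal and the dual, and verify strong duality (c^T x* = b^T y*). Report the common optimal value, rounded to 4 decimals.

The standard primal-dual pair for 'max c^T x s.t. A x <= b, x >= 0' is:
  Dual:  min b^T y  s.t.  A^T y >= c,  y >= 0.

So the dual LP is:
  minimize  4y1 + 8y2 + 26y3
  subject to:
    y1 + 4y3 >= 4
    y2 + 4y3 >= 2
    y1, y2, y3 >= 0

Solving the primal: x* = (4, 2.5).
  primal value c^T x* = 21.
Solving the dual: y* = (2, 0, 0.5).
  dual value b^T y* = 21.
Strong duality: c^T x* = b^T y*. Confirmed.

21


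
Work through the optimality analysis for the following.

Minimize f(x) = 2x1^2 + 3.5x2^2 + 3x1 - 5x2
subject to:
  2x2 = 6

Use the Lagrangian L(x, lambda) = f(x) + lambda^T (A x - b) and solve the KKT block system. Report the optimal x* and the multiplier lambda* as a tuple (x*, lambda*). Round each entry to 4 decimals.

Form the Lagrangian:
  L(x, lambda) = (1/2) x^T Q x + c^T x + lambda^T (A x - b)
Stationarity (grad_x L = 0): Q x + c + A^T lambda = 0.
Primal feasibility: A x = b.

This gives the KKT block system:
  [ Q   A^T ] [ x     ]   [-c ]
  [ A    0  ] [ lambda ] = [ b ]

Solving the linear system:
  x*      = (-0.75, 3)
  lambda* = (-8)
  f(x*)   = 15.375

x* = (-0.75, 3), lambda* = (-8)


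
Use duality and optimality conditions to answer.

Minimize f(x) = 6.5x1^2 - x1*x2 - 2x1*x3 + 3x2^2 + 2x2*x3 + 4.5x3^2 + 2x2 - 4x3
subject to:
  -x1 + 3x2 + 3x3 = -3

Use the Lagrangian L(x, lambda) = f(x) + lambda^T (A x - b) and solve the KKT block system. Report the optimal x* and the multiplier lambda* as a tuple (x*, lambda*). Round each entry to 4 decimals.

Form the Lagrangian:
  L(x, lambda) = (1/2) x^T Q x + c^T x + lambda^T (A x - b)
Stationarity (grad_x L = 0): Q x + c + A^T lambda = 0.
Primal feasibility: A x = b.

This gives the KKT block system:
  [ Q   A^T ] [ x     ]   [-c ]
  [ A    0  ] [ lambda ] = [ b ]

Solving the linear system:
  x*      = (0.0606, -1.1745, 0.1947)
  lambda* = (1.5727)
  f(x*)   = 0.7952

x* = (0.0606, -1.1745, 0.1947), lambda* = (1.5727)


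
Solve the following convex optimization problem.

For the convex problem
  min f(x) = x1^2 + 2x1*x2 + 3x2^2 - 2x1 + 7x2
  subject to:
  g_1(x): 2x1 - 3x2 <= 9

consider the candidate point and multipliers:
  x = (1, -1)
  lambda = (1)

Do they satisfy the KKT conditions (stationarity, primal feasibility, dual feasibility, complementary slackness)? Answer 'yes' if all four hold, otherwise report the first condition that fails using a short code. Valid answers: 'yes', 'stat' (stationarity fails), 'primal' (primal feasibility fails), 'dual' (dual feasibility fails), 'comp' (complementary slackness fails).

Gradient of f: grad f(x) = Q x + c = (-2, 3)
Constraint values g_i(x) = a_i^T x - b_i:
  g_1((1, -1)) = -4
Stationarity residual: grad f(x) + sum_i lambda_i a_i = (0, 0)
  -> stationarity OK
Primal feasibility (all g_i <= 0): OK
Dual feasibility (all lambda_i >= 0): OK
Complementary slackness (lambda_i * g_i(x) = 0 for all i): FAILS

Verdict: the first failing condition is complementary_slackness -> comp.

comp


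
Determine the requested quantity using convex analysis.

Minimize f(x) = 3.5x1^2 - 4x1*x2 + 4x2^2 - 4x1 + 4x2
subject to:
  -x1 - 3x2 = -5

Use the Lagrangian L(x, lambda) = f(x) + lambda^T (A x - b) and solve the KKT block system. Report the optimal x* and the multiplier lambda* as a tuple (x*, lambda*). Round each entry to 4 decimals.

Form the Lagrangian:
  L(x, lambda) = (1/2) x^T Q x + c^T x + lambda^T (A x - b)
Stationarity (grad_x L = 0): Q x + c + A^T lambda = 0.
Primal feasibility: A x = b.

This gives the KKT block system:
  [ Q   A^T ] [ x     ]   [-c ]
  [ A    0  ] [ lambda ] = [ b ]

Solving the linear system:
  x*      = (1.5579, 1.1474)
  lambda* = (2.3158)
  f(x*)   = 4.9684

x* = (1.5579, 1.1474), lambda* = (2.3158)


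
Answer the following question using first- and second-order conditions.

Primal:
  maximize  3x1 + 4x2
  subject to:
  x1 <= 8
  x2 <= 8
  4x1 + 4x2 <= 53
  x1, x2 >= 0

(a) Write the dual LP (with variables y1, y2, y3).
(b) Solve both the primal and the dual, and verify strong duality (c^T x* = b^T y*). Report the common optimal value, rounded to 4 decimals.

The standard primal-dual pair for 'max c^T x s.t. A x <= b, x >= 0' is:
  Dual:  min b^T y  s.t.  A^T y >= c,  y >= 0.

So the dual LP is:
  minimize  8y1 + 8y2 + 53y3
  subject to:
    y1 + 4y3 >= 3
    y2 + 4y3 >= 4
    y1, y2, y3 >= 0

Solving the primal: x* = (5.25, 8).
  primal value c^T x* = 47.75.
Solving the dual: y* = (0, 1, 0.75).
  dual value b^T y* = 47.75.
Strong duality: c^T x* = b^T y*. Confirmed.

47.75


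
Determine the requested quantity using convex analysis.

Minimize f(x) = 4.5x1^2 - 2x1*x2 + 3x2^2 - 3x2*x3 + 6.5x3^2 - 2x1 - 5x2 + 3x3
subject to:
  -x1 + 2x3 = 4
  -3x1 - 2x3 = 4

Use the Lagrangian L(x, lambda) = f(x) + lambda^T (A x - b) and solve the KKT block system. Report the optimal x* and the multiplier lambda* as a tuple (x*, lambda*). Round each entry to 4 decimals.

Form the Lagrangian:
  L(x, lambda) = (1/2) x^T Q x + c^T x + lambda^T (A x - b)
Stationarity (grad_x L = 0): Q x + c + A^T lambda = 0.
Primal feasibility: A x = b.

This gives the KKT block system:
  [ Q   A^T ] [ x     ]   [-c ]
  [ A    0  ] [ lambda ] = [ b ]

Solving the linear system:
  x*      = (-2, 0.6667, 1)
  lambda* = (-10.5833, -3.5833)
  f(x*)   = 30.1667

x* = (-2, 0.6667, 1), lambda* = (-10.5833, -3.5833)


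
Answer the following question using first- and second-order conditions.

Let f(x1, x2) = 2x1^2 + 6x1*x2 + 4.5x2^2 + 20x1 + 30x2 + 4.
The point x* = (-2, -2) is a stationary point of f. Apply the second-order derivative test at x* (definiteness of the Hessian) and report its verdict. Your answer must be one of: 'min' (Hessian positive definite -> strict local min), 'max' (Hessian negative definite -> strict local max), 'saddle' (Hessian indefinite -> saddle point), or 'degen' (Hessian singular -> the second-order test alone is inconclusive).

Compute the Hessian H = grad^2 f:
  H = [[4, 6], [6, 9]]
Verify stationarity: grad f(x*) = H x* + g = (0, 0).
Eigenvalues of H: 0, 13.
H has a zero eigenvalue (singular; positive semidefinite but not definite), so H is neither positive definite, negative definite, nor indefinite. The second-order test alone is inconclusive -> degen.
(Indeed, f is constant along the null direction of H through x*, so x* is not a strict local extremum.)

degen


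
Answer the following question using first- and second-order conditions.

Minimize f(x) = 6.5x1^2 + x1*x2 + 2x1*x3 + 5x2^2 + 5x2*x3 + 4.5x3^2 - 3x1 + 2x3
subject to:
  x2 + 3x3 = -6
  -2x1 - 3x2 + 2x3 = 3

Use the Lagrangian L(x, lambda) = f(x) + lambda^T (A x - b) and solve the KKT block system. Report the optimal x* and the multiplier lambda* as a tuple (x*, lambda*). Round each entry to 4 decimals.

Form the Lagrangian:
  L(x, lambda) = (1/2) x^T Q x + c^T x + lambda^T (A x - b)
Stationarity (grad_x L = 0): Q x + c + A^T lambda = 0.
Primal feasibility: A x = b.

This gives the KKT block system:
  [ Q   A^T ] [ x     ]   [-c ]
  [ A    0  ] [ lambda ] = [ b ]

Solving the linear system:
  x*      = (-0.1939, -1.8033, -1.3989)
  lambda* = (10.0388, -5.0609)
  f(x*)   = 36.5997

x* = (-0.1939, -1.8033, -1.3989), lambda* = (10.0388, -5.0609)


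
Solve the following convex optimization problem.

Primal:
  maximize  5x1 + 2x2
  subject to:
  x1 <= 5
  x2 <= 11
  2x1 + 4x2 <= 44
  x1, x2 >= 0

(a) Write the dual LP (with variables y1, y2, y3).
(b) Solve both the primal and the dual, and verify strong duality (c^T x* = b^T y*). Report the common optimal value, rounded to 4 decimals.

The standard primal-dual pair for 'max c^T x s.t. A x <= b, x >= 0' is:
  Dual:  min b^T y  s.t.  A^T y >= c,  y >= 0.

So the dual LP is:
  minimize  5y1 + 11y2 + 44y3
  subject to:
    y1 + 2y3 >= 5
    y2 + 4y3 >= 2
    y1, y2, y3 >= 0

Solving the primal: x* = (5, 8.5).
  primal value c^T x* = 42.
Solving the dual: y* = (4, 0, 0.5).
  dual value b^T y* = 42.
Strong duality: c^T x* = b^T y*. Confirmed.

42


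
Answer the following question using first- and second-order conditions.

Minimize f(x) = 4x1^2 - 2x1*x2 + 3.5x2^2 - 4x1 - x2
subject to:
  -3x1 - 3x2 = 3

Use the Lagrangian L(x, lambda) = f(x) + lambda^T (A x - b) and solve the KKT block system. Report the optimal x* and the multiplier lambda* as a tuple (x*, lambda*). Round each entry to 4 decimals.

Form the Lagrangian:
  L(x, lambda) = (1/2) x^T Q x + c^T x + lambda^T (A x - b)
Stationarity (grad_x L = 0): Q x + c + A^T lambda = 0.
Primal feasibility: A x = b.

This gives the KKT block system:
  [ Q   A^T ] [ x     ]   [-c ]
  [ A    0  ] [ lambda ] = [ b ]

Solving the linear system:
  x*      = (-0.3158, -0.6842)
  lambda* = (-1.7193)
  f(x*)   = 3.5526

x* = (-0.3158, -0.6842), lambda* = (-1.7193)


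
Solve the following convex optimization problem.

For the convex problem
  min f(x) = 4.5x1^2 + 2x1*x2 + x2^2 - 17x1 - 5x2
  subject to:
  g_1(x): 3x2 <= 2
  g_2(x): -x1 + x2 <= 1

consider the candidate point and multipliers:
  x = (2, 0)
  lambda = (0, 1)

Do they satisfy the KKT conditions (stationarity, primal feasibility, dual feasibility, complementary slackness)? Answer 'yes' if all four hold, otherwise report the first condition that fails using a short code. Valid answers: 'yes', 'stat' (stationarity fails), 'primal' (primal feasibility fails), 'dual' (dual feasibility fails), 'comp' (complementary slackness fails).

Gradient of f: grad f(x) = Q x + c = (1, -1)
Constraint values g_i(x) = a_i^T x - b_i:
  g_1((2, 0)) = -2
  g_2((2, 0)) = -3
Stationarity residual: grad f(x) + sum_i lambda_i a_i = (0, 0)
  -> stationarity OK
Primal feasibility (all g_i <= 0): OK
Dual feasibility (all lambda_i >= 0): OK
Complementary slackness (lambda_i * g_i(x) = 0 for all i): FAILS

Verdict: the first failing condition is complementary_slackness -> comp.

comp


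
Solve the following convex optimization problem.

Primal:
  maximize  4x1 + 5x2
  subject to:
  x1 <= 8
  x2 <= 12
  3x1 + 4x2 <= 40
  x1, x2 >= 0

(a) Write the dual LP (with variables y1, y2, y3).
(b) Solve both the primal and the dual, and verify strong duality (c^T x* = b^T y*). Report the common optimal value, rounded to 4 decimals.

The standard primal-dual pair for 'max c^T x s.t. A x <= b, x >= 0' is:
  Dual:  min b^T y  s.t.  A^T y >= c,  y >= 0.

So the dual LP is:
  minimize  8y1 + 12y2 + 40y3
  subject to:
    y1 + 3y3 >= 4
    y2 + 4y3 >= 5
    y1, y2, y3 >= 0

Solving the primal: x* = (8, 4).
  primal value c^T x* = 52.
Solving the dual: y* = (0.25, 0, 1.25).
  dual value b^T y* = 52.
Strong duality: c^T x* = b^T y*. Confirmed.

52


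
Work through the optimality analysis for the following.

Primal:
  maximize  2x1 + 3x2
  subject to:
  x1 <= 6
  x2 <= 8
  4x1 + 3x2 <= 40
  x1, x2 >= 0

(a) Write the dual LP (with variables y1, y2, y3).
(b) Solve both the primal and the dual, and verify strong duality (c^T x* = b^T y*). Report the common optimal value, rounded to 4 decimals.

The standard primal-dual pair for 'max c^T x s.t. A x <= b, x >= 0' is:
  Dual:  min b^T y  s.t.  A^T y >= c,  y >= 0.

So the dual LP is:
  minimize  6y1 + 8y2 + 40y3
  subject to:
    y1 + 4y3 >= 2
    y2 + 3y3 >= 3
    y1, y2, y3 >= 0

Solving the primal: x* = (4, 8).
  primal value c^T x* = 32.
Solving the dual: y* = (0, 1.5, 0.5).
  dual value b^T y* = 32.
Strong duality: c^T x* = b^T y*. Confirmed.

32
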